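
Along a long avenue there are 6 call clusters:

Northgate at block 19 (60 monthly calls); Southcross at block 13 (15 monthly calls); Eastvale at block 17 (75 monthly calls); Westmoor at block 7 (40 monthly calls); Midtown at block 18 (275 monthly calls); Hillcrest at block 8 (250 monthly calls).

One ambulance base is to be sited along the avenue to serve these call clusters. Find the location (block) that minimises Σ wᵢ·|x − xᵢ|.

For a sum of weighted absolute distances on a line, the optimum is the weighted median (not the mean). Total weight W = 715; half-weight = 357.5.
Sort by position and accumulate weight:
  block 7 (Westmoor, w=40) → cum 40
  block 8 (Hillcrest, w=250) → cum 290
  block 13 (Southcross, w=15) → cum 305
  block 17 (Eastvale, w=75) → cum 380  ≥ 357.5 → median here
  block 18 (Midtown, w=275) → cum 655
  block 19 (Northgate, w=60) → cum 715
Optimal location: block 17.

x = 17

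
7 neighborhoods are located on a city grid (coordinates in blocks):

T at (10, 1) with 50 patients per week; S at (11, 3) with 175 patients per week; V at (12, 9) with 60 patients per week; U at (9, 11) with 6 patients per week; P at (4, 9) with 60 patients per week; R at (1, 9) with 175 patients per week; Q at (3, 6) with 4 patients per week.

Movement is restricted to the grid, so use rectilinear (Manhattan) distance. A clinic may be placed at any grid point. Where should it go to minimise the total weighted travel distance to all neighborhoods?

Manhattan distance separates: Σwᵢ(|x−xᵢ|+|y−yᵢ|) = Σwᵢ|x−xᵢ| + Σwᵢ|y−yᵢ|, so x and y are optimised independently as 1-D weighted medians.
Total weight W = 530; half = 265.
x-coordinate, sorted with cumulative weight:
  x=1 (R, w=175) cum 175
  x=3 (Q, w=4) cum 179
  x=4 (P, w=60) cum 239
  x=9 (U, w=6) cum 245
  x=10 (T, w=50) cum 295  ← median
  x=11 (S, w=175) cum 470
  x=12 (V, w=60) cum 530
⇒ x* = 10
y-coordinate, sorted with cumulative weight:
  y=1 (T, w=50) cum 50
  y=3 (S, w=175) cum 225
  y=6 (Q, w=4) cum 229
  y=9 (V, w=60) cum 289  ← median
  y=9 (P, w=60) cum 349
  y=9 (R, w=175) cum 524
  y=11 (U, w=6) cum 530
⇒ y* = 9

(10, 9)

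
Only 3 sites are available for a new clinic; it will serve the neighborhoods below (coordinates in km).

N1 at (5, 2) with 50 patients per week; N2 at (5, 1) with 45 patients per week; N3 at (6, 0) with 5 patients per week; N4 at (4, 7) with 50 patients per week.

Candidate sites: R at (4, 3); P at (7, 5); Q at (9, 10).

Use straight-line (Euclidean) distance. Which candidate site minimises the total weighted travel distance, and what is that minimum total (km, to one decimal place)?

R, total 389.4 km

Total weighted distance at each candidate:
  R (4, 3): total = 389.4
  P (7, 5): total = 587.3
  Q (9, 10): total = 1234.2
Minimum is at R with total 389.4 km.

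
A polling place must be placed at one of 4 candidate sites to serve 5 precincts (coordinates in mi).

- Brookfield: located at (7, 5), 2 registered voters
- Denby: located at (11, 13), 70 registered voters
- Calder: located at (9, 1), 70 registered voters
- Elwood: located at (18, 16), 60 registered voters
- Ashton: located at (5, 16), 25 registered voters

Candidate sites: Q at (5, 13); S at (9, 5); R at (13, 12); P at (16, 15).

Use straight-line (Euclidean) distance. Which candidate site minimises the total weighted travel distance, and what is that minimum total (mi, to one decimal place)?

Total weighted distance at each candidate:
  Q (5, 13): total = 2197.4
  S (9, 5): total = 2006.6
  R (13, 12): total = 1602.1
  P (16, 15): total = 1909.8
Minimum is at R with total 1602.1 mi.

R, total 1602.1 mi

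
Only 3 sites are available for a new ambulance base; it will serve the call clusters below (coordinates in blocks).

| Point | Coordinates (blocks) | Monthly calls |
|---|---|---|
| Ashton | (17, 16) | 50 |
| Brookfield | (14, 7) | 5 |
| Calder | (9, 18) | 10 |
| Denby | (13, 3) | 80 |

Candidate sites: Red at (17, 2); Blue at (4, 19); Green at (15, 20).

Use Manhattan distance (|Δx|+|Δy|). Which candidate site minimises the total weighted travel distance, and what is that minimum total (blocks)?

Red, total 1380 blocks

Total weighted distance at each candidate:
  Red (17, 2): total = 1380
  Blue (4, 19): total = 2970
  Green (15, 20): total = 1970
Minimum is at Red with total 1380 blocks.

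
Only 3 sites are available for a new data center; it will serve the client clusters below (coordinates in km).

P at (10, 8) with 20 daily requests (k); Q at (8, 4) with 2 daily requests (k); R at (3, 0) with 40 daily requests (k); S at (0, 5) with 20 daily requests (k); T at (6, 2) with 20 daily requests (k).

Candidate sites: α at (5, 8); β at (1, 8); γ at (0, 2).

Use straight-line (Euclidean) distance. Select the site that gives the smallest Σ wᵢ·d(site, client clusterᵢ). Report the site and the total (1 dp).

Total weighted distance at each candidate:
  α (5, 8): total = 678.1
  β (1, 8): total = 745.4
  γ (0, 2): total = 574.0
Minimum is at γ with total 574.0 km.

γ, total 574.0 km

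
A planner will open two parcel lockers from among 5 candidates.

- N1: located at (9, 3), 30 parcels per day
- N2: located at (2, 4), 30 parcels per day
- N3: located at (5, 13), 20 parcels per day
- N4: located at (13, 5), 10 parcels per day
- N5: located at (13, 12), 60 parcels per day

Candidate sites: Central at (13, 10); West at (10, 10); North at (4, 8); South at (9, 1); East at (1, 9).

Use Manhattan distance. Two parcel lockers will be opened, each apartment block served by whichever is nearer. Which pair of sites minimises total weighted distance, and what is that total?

{Central, South}, total 750

Evaluate every pair (each demand assigned to the nearer of the two):
  {Central, South}: total = 750
  {Central, North}: total = 770
  {Central, East}: total = 840
  {West, South}: total = 900
  {West, North}: total = 920
  {West, East}: total = 960
  {Central, West}: total = 990
  {North, South}: total = 1220
  {South, East}: total = 1380
  {North, East}: total = 1500
Best pair: {Central, South} with total 750.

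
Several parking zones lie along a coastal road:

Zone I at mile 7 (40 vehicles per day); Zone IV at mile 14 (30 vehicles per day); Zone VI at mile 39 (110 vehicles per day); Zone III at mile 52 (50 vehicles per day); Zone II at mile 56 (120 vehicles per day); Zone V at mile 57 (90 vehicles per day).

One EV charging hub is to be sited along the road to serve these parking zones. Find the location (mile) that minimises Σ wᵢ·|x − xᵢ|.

For a sum of weighted absolute distances on a line, the optimum is the weighted median (not the mean). Total weight W = 440; half-weight = 220.
Sort by position and accumulate weight:
  mile 7 (Zone I, w=40) → cum 40
  mile 14 (Zone IV, w=30) → cum 70
  mile 39 (Zone VI, w=110) → cum 180
  mile 52 (Zone III, w=50) → cum 230  ≥ 220 → median here
  mile 56 (Zone II, w=120) → cum 350
  mile 57 (Zone V, w=90) → cum 440
Optimal location: mile 52.

x = 52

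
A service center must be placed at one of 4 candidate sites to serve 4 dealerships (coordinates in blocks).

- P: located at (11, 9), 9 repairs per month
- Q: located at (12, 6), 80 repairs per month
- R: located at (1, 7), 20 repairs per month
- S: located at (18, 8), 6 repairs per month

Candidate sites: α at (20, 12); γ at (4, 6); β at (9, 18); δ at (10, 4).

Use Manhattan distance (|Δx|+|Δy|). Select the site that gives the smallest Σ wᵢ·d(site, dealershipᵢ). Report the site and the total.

Total weighted distance at each candidate:
  α (20, 12): total = 1744
  γ (4, 6): total = 906
  β (9, 18): total = 1793
  δ (10, 4): total = 686
Minimum is at δ with total 686 blocks.

δ, total 686 blocks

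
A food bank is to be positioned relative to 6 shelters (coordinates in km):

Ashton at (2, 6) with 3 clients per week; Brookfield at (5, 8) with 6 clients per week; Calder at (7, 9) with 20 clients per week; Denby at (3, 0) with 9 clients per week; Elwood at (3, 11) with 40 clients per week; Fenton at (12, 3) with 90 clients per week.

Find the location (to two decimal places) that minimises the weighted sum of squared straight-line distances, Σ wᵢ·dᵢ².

The minimiser of Σwᵢ‖p−pᵢ‖² is the weighted centroid p* = (Σwᵢpᵢ)/(Σwᵢ).
Σwᵢ = 168.
Σwᵢxᵢ = 3·2 + 6·5 + 20·7 + 9·3 + 40·3 + 90·12 = 1403.
Σwᵢyᵢ = 3·6 + 6·8 + 20·9 + 9·0 + 40·11 + 90·3 = 956.
x* = 1403/168 = 8.35, y* = 956/168 = 5.69.

(8.35, 5.69)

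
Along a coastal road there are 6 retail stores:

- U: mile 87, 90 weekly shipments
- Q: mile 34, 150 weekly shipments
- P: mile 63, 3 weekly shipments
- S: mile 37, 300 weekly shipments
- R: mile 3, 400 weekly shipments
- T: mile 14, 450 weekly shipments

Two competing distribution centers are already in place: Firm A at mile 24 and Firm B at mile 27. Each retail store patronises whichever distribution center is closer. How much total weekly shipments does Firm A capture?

850

The indifferent point is the midpoint (24+27)/2 = 25.5; retail stores left of it (closer to Firm A at 24) go to Firm A, those right go to Firm B.
  R at 3 (w=400) → Firm A
  T at 14 (w=450) → Firm A
  Q at 34 (w=150) → Firm B
  S at 37 (w=300) → Firm B
  P at 63 (w=3) → Firm B
  U at 87 (w=90) → Firm B
Firm A captures 850; Firm B captures 543.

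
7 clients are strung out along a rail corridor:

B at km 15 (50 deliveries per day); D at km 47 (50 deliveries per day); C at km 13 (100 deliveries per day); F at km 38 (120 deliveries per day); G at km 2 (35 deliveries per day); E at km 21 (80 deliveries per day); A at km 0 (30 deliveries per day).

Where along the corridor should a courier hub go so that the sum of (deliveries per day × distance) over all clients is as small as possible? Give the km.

For a sum of weighted absolute distances on a line, the optimum is the weighted median (not the mean). Total weight W = 465; half-weight = 232.5.
Sort by position and accumulate weight:
  km 0 (A, w=30) → cum 30
  km 2 (G, w=35) → cum 65
  km 13 (C, w=100) → cum 165
  km 15 (B, w=50) → cum 215
  km 21 (E, w=80) → cum 295  ≥ 232.5 → median here
  km 38 (F, w=120) → cum 415
  km 47 (D, w=50) → cum 465
Optimal location: km 21.

x = 21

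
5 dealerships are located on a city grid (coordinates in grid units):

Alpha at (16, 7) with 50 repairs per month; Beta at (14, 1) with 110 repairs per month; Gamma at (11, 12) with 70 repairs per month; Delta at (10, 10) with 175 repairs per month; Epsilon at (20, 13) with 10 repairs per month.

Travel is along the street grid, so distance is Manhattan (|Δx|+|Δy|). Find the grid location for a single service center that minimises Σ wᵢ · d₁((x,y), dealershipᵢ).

(11, 10)

Manhattan distance separates: Σwᵢ(|x−xᵢ|+|y−yᵢ|) = Σwᵢ|x−xᵢ| + Σwᵢ|y−yᵢ|, so x and y are optimised independently as 1-D weighted medians.
Total weight W = 415; half = 207.5.
x-coordinate, sorted with cumulative weight:
  x=10 (Delta, w=175) cum 175
  x=11 (Gamma, w=70) cum 245  ← median
  x=14 (Beta, w=110) cum 355
  x=16 (Alpha, w=50) cum 405
  x=20 (Epsilon, w=10) cum 415
⇒ x* = 11
y-coordinate, sorted with cumulative weight:
  y=1 (Beta, w=110) cum 110
  y=7 (Alpha, w=50) cum 160
  y=10 (Delta, w=175) cum 335  ← median
  y=12 (Gamma, w=70) cum 405
  y=13 (Epsilon, w=10) cum 415
⇒ y* = 10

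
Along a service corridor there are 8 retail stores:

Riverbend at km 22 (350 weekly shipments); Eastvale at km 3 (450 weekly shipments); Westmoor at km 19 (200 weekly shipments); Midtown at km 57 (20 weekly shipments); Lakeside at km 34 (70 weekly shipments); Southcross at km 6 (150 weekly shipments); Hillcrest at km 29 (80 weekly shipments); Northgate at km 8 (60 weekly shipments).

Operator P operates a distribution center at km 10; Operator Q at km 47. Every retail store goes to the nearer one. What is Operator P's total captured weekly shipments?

1210

The indifferent point is the midpoint (10+47)/2 = 28.5; retail stores left of it (closer to Operator P at 10) go to Operator P, those right go to Operator Q.
  Eastvale at 3 (w=450) → Operator P
  Southcross at 6 (w=150) → Operator P
  Northgate at 8 (w=60) → Operator P
  Westmoor at 19 (w=200) → Operator P
  Riverbend at 22 (w=350) → Operator P
  Hillcrest at 29 (w=80) → Operator Q
  Lakeside at 34 (w=70) → Operator Q
  Midtown at 57 (w=20) → Operator Q
Operator P captures 1210; Operator Q captures 170.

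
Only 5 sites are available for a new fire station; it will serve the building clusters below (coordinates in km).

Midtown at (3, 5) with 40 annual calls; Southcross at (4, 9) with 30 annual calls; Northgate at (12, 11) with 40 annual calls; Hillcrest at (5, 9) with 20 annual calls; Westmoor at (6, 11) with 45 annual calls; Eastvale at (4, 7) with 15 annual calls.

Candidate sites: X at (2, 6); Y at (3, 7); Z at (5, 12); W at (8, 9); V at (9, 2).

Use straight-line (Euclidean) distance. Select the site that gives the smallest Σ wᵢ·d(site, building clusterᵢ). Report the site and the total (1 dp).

Total weighted distance at each candidate:
  X (2, 6): total = 1018.5
  Y (3, 7): total = 837.6
  Z (5, 12): total = 869.0
  W (8, 9): total = 809.4
  V (9, 2): total = 1600.1
Minimum is at W with total 809.4 km.

W, total 809.4 km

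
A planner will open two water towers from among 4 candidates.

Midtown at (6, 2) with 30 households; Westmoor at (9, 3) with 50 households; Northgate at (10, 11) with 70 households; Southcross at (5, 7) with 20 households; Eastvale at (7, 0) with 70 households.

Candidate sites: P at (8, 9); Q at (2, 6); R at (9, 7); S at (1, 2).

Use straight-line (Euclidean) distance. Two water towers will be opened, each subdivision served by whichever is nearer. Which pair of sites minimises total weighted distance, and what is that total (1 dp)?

Evaluate every pair (each demand assigned to the nearer of the two):
  {P, R}: total = 1154.6
  {R, S}: total = 1161.3
  {P, S}: total = 1167.0
  {Q, R}: total = 1231.2
  {P, Q}: total = 1281.8
  {Q, S}: total = 1697.1
Best pair: {P, R} with total 1154.6.

{P, R}, total 1154.6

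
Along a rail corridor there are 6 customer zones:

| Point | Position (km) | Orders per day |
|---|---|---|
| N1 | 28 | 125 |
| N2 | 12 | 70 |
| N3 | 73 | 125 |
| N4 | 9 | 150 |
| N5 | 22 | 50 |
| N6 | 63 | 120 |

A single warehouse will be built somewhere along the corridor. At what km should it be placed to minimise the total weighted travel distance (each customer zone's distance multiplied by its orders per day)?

x = 28

For a sum of weighted absolute distances on a line, the optimum is the weighted median (not the mean). Total weight W = 640; half-weight = 320.
Sort by position and accumulate weight:
  km 9 (N4, w=150) → cum 150
  km 12 (N2, w=70) → cum 220
  km 22 (N5, w=50) → cum 270
  km 28 (N1, w=125) → cum 395  ≥ 320 → median here
  km 63 (N6, w=120) → cum 515
  km 73 (N3, w=125) → cum 640
Optimal location: km 28.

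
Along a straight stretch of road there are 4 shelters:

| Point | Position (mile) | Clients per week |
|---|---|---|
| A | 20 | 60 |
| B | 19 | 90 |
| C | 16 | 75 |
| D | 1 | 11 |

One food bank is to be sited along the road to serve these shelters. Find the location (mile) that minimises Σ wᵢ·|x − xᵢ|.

x = 19

For a sum of weighted absolute distances on a line, the optimum is the weighted median (not the mean). Total weight W = 236; half-weight = 118.
Sort by position and accumulate weight:
  mile 1 (D, w=11) → cum 11
  mile 16 (C, w=75) → cum 86
  mile 19 (B, w=90) → cum 176  ≥ 118 → median here
  mile 20 (A, w=60) → cum 236
Optimal location: mile 19.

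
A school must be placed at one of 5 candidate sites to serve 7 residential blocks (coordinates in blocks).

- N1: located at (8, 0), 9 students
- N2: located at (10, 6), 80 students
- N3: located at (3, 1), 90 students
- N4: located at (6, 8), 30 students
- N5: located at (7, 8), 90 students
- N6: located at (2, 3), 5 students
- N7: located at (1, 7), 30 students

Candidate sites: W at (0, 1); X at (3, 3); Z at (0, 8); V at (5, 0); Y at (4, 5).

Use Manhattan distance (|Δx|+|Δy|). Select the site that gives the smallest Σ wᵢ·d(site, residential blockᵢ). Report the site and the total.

Y, total 1951 blocks

Total weighted distance at each candidate:
  W (0, 1): total = 3431
  X (3, 3): total = 2287
  Z (0, 8): total = 2909
  V (5, 0): total = 2707
  Y (4, 5): total = 1951
Minimum is at Y with total 1951 blocks.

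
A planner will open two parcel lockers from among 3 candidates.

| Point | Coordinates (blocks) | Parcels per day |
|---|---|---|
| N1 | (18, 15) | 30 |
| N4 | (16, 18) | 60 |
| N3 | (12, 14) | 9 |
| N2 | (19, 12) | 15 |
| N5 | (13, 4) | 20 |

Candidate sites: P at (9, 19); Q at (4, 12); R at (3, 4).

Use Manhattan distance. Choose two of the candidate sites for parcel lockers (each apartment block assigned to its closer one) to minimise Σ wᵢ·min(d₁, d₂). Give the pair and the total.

{P, R}, total 1397

Evaluate every pair (each demand assigned to the nearer of the two):
  {P, R}: total = 1397
  {P, Q}: total = 1507
  {Q, R}: total = 2105
Best pair: {P, R} with total 1397.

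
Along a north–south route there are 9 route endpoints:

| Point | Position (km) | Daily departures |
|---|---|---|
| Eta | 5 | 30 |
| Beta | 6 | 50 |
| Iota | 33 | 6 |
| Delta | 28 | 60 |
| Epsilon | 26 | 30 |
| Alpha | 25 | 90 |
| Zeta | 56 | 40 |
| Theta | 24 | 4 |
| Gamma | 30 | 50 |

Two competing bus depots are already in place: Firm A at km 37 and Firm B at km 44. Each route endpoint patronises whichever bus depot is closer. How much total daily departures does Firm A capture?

320

The indifferent point is the midpoint (37+44)/2 = 40.5; route endpoints left of it (closer to Firm A at 37) go to Firm A, those right go to Firm B.
  Eta at 5 (w=30) → Firm A
  Beta at 6 (w=50) → Firm A
  Theta at 24 (w=4) → Firm A
  Alpha at 25 (w=90) → Firm A
  Epsilon at 26 (w=30) → Firm A
  Delta at 28 (w=60) → Firm A
  Gamma at 30 (w=50) → Firm A
  Iota at 33 (w=6) → Firm A
  Zeta at 56 (w=40) → Firm B
Firm A captures 320; Firm B captures 40.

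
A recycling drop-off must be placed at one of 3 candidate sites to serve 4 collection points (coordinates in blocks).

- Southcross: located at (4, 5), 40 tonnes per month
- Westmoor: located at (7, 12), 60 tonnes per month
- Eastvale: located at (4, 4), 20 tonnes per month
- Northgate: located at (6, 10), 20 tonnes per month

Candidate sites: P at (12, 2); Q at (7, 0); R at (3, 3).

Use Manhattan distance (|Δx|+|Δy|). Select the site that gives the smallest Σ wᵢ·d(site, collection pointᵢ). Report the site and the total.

R, total 1140 blocks

Total weighted distance at each candidate:
  P (12, 2): total = 1820
  Q (7, 0): total = 1400
  R (3, 3): total = 1140
Minimum is at R with total 1140 blocks.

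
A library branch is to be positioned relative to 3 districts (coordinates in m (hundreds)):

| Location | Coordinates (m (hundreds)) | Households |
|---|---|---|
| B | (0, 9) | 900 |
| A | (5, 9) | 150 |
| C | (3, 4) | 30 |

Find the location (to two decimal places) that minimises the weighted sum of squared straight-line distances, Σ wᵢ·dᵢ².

The minimiser of Σwᵢ‖p−pᵢ‖² is the weighted centroid p* = (Σwᵢpᵢ)/(Σwᵢ).
Σwᵢ = 1080.
Σwᵢxᵢ = 900·0 + 150·5 + 30·3 = 840.
Σwᵢyᵢ = 900·9 + 150·9 + 30·4 = 9570.
x* = 840/1080 = 0.78, y* = 9570/1080 = 8.86.

(0.78, 8.86)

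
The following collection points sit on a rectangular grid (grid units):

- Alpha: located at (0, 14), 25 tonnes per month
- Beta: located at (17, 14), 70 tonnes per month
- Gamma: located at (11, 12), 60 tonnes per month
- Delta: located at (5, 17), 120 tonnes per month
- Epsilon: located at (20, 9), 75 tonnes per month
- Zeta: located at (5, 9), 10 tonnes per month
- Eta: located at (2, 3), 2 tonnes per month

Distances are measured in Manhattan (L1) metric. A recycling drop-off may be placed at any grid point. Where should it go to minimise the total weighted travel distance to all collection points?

Manhattan distance separates: Σwᵢ(|x−xᵢ|+|y−yᵢ|) = Σwᵢ|x−xᵢ| + Σwᵢ|y−yᵢ|, so x and y are optimised independently as 1-D weighted medians.
Total weight W = 362; half = 181.
x-coordinate, sorted with cumulative weight:
  x=0 (Alpha, w=25) cum 25
  x=2 (Eta, w=2) cum 27
  x=5 (Delta, w=120) cum 147
  x=5 (Zeta, w=10) cum 157
  x=11 (Gamma, w=60) cum 217  ← median
  x=17 (Beta, w=70) cum 287
  x=20 (Epsilon, w=75) cum 362
⇒ x* = 11
y-coordinate, sorted with cumulative weight:
  y=3 (Eta, w=2) cum 2
  y=9 (Epsilon, w=75) cum 77
  y=9 (Zeta, w=10) cum 87
  y=12 (Gamma, w=60) cum 147
  y=14 (Alpha, w=25) cum 172
  y=14 (Beta, w=70) cum 242  ← median
  y=17 (Delta, w=120) cum 362
⇒ y* = 14

(11, 14)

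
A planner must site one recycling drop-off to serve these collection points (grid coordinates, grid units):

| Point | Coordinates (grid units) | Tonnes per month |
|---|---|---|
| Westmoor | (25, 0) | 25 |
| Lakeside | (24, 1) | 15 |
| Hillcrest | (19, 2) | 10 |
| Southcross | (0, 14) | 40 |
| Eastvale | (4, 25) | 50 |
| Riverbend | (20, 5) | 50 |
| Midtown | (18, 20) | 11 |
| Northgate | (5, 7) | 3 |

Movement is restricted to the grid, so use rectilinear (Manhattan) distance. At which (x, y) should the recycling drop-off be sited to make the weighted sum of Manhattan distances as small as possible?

(18, 7)

Manhattan distance separates: Σwᵢ(|x−xᵢ|+|y−yᵢ|) = Σwᵢ|x−xᵢ| + Σwᵢ|y−yᵢ|, so x and y are optimised independently as 1-D weighted medians.
Total weight W = 204; half = 102.
x-coordinate, sorted with cumulative weight:
  x=0 (Southcross, w=40) cum 40
  x=4 (Eastvale, w=50) cum 90
  x=5 (Northgate, w=3) cum 93
  x=18 (Midtown, w=11) cum 104  ← median
  x=19 (Hillcrest, w=10) cum 114
  x=20 (Riverbend, w=50) cum 164
  x=24 (Lakeside, w=15) cum 179
  x=25 (Westmoor, w=25) cum 204
⇒ x* = 18
y-coordinate, sorted with cumulative weight:
  y=0 (Westmoor, w=25) cum 25
  y=1 (Lakeside, w=15) cum 40
  y=2 (Hillcrest, w=10) cum 50
  y=5 (Riverbend, w=50) cum 100
  y=7 (Northgate, w=3) cum 103  ← median
  y=14 (Southcross, w=40) cum 143
  y=20 (Midtown, w=11) cum 154
  y=25 (Eastvale, w=50) cum 204
⇒ y* = 7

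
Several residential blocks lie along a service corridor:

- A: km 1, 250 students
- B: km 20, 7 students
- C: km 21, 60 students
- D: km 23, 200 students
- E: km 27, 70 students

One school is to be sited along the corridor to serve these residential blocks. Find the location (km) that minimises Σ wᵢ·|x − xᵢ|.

For a sum of weighted absolute distances on a line, the optimum is the weighted median (not the mean). Total weight W = 587; half-weight = 293.5.
Sort by position and accumulate weight:
  km 1 (A, w=250) → cum 250
  km 20 (B, w=7) → cum 257
  km 21 (C, w=60) → cum 317  ≥ 293.5 → median here
  km 23 (D, w=200) → cum 517
  km 27 (E, w=70) → cum 587
Optimal location: km 21.

x = 21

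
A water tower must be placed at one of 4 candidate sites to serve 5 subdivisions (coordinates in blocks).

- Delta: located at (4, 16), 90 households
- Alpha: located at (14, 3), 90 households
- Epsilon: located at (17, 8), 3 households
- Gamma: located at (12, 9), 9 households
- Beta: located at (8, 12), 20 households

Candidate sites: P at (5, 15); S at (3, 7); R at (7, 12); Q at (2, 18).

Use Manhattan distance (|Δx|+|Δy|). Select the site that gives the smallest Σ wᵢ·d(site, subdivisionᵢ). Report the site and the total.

R, total 2204 blocks

Total weighted distance at each candidate:
  P (5, 15): total = 2364
  S (3, 7): total = 2594
  R (7, 12): total = 2204
  Q (2, 18): total = 3276
Minimum is at R with total 2204 blocks.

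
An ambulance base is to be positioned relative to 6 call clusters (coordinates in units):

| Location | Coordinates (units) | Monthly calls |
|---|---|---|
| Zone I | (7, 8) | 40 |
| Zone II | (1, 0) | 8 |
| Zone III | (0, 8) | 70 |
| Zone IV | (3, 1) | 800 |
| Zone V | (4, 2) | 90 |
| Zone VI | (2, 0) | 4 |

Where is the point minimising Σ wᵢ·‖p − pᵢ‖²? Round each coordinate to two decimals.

The minimiser of Σwᵢ‖p−pᵢ‖² is the weighted centroid p* = (Σwᵢpᵢ)/(Σwᵢ).
Σwᵢ = 1012.
Σwᵢxᵢ = 40·7 + 8·1 + 70·0 + 800·3 + 90·4 + 4·2 = 3056.
Σwᵢyᵢ = 40·8 + 8·0 + 70·8 + 800·1 + 90·2 + 4·0 = 1860.
x* = 3056/1012 = 3.02, y* = 1860/1012 = 1.84.

(3.02, 1.84)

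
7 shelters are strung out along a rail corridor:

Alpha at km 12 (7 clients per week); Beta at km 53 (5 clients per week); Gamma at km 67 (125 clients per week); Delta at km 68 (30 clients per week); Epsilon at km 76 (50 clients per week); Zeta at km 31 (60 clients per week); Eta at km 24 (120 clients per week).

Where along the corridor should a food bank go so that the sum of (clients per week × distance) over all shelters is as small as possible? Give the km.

For a sum of weighted absolute distances on a line, the optimum is the weighted median (not the mean). Total weight W = 397; half-weight = 198.5.
Sort by position and accumulate weight:
  km 12 (Alpha, w=7) → cum 7
  km 24 (Eta, w=120) → cum 127
  km 31 (Zeta, w=60) → cum 187
  km 53 (Beta, w=5) → cum 192
  km 67 (Gamma, w=125) → cum 317  ≥ 198.5 → median here
  km 68 (Delta, w=30) → cum 347
  km 76 (Epsilon, w=50) → cum 397
Optimal location: km 67.

x = 67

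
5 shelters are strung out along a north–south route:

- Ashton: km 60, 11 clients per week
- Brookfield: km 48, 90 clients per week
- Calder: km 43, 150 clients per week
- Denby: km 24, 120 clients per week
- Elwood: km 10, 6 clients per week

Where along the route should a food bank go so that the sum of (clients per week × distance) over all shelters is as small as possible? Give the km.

For a sum of weighted absolute distances on a line, the optimum is the weighted median (not the mean). Total weight W = 377; half-weight = 188.5.
Sort by position and accumulate weight:
  km 10 (Elwood, w=6) → cum 6
  km 24 (Denby, w=120) → cum 126
  km 43 (Calder, w=150) → cum 276  ≥ 188.5 → median here
  km 48 (Brookfield, w=90) → cum 366
  km 60 (Ashton, w=11) → cum 377
Optimal location: km 43.

x = 43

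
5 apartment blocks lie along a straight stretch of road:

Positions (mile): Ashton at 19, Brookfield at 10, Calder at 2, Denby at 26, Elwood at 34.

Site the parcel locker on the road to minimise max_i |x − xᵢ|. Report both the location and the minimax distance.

location 18, max distance 16

The 1-center on a line is the midpoint of the two extreme points: leftmost at 2, rightmost at 34.
Optimal location = (2 + 34)/2 = 18; maximum distance = (34 − 2)/2 = 16.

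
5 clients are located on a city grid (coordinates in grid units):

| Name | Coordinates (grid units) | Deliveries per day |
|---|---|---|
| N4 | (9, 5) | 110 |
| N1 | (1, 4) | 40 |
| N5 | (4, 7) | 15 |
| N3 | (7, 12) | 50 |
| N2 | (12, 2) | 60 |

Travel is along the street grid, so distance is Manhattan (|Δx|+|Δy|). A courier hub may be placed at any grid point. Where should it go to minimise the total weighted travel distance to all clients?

(9, 5)

Manhattan distance separates: Σwᵢ(|x−xᵢ|+|y−yᵢ|) = Σwᵢ|x−xᵢ| + Σwᵢ|y−yᵢ|, so x and y are optimised independently as 1-D weighted medians.
Total weight W = 275; half = 137.5.
x-coordinate, sorted with cumulative weight:
  x=1 (N1, w=40) cum 40
  x=4 (N5, w=15) cum 55
  x=7 (N3, w=50) cum 105
  x=9 (N4, w=110) cum 215  ← median
  x=12 (N2, w=60) cum 275
⇒ x* = 9
y-coordinate, sorted with cumulative weight:
  y=2 (N2, w=60) cum 60
  y=4 (N1, w=40) cum 100
  y=5 (N4, w=110) cum 210  ← median
  y=7 (N5, w=15) cum 225
  y=12 (N3, w=50) cum 275
⇒ y* = 5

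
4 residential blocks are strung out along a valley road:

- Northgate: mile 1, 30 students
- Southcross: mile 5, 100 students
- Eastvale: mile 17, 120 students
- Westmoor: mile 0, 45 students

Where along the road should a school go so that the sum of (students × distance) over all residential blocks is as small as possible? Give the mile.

For a sum of weighted absolute distances on a line, the optimum is the weighted median (not the mean). Total weight W = 295; half-weight = 147.5.
Sort by position and accumulate weight:
  mile 0 (Westmoor, w=45) → cum 45
  mile 1 (Northgate, w=30) → cum 75
  mile 5 (Southcross, w=100) → cum 175  ≥ 147.5 → median here
  mile 17 (Eastvale, w=120) → cum 295
Optimal location: mile 5.

x = 5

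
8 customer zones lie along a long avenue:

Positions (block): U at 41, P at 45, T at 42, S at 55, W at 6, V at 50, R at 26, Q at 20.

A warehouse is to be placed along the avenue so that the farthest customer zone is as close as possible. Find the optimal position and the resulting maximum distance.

The 1-center on a line is the midpoint of the two extreme points: leftmost at 6, rightmost at 55.
Optimal location = (6 + 55)/2 = 30.5; maximum distance = (55 − 6)/2 = 24.5.

location 30.5, max distance 24.5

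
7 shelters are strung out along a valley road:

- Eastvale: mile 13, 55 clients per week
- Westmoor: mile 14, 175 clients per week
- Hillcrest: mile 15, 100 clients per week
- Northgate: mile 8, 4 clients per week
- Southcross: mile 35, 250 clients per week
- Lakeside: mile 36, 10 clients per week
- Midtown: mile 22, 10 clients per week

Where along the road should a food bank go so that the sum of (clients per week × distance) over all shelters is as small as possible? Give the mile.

x = 15

For a sum of weighted absolute distances on a line, the optimum is the weighted median (not the mean). Total weight W = 604; half-weight = 302.
Sort by position and accumulate weight:
  mile 8 (Northgate, w=4) → cum 4
  mile 13 (Eastvale, w=55) → cum 59
  mile 14 (Westmoor, w=175) → cum 234
  mile 15 (Hillcrest, w=100) → cum 334  ≥ 302 → median here
  mile 22 (Midtown, w=10) → cum 344
  mile 35 (Southcross, w=250) → cum 594
  mile 36 (Lakeside, w=10) → cum 604
Optimal location: mile 15.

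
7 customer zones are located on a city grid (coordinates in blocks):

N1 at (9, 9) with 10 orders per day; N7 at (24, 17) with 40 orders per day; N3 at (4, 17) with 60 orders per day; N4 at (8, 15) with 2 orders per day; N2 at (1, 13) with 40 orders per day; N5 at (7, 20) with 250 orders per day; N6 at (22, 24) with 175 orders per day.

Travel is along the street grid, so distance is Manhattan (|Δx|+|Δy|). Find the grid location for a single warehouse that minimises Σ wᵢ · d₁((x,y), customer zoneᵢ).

(7, 20)

Manhattan distance separates: Σwᵢ(|x−xᵢ|+|y−yᵢ|) = Σwᵢ|x−xᵢ| + Σwᵢ|y−yᵢ|, so x and y are optimised independently as 1-D weighted medians.
Total weight W = 577; half = 288.5.
x-coordinate, sorted with cumulative weight:
  x=1 (N2, w=40) cum 40
  x=4 (N3, w=60) cum 100
  x=7 (N5, w=250) cum 350  ← median
  x=8 (N4, w=2) cum 352
  x=9 (N1, w=10) cum 362
  x=22 (N6, w=175) cum 537
  x=24 (N7, w=40) cum 577
⇒ x* = 7
y-coordinate, sorted with cumulative weight:
  y=9 (N1, w=10) cum 10
  y=13 (N2, w=40) cum 50
  y=15 (N4, w=2) cum 52
  y=17 (N7, w=40) cum 92
  y=17 (N3, w=60) cum 152
  y=20 (N5, w=250) cum 402  ← median
  y=24 (N6, w=175) cum 577
⇒ y* = 20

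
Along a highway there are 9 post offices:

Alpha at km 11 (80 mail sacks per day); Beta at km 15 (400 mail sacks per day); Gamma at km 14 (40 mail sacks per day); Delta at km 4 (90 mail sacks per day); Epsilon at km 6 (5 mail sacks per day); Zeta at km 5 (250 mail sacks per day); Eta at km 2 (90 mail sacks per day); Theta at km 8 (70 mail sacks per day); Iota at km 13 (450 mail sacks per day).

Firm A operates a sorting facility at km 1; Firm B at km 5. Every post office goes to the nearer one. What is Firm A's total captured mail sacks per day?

90

The indifferent point is the midpoint (1+5)/2 = 3; post offices left of it (closer to Firm A at 1) go to Firm A, those right go to Firm B.
  Eta at 2 (w=90) → Firm A
  Delta at 4 (w=90) → Firm B
  Zeta at 5 (w=250) → Firm B
  Epsilon at 6 (w=5) → Firm B
  Theta at 8 (w=70) → Firm B
  Alpha at 11 (w=80) → Firm B
  Iota at 13 (w=450) → Firm B
  Gamma at 14 (w=40) → Firm B
  Beta at 15 (w=400) → Firm B
Firm A captures 90; Firm B captures 1385.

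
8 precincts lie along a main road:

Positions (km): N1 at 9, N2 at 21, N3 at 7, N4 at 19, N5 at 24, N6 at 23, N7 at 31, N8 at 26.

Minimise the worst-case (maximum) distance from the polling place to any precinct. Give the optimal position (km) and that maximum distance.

location 19, max distance 12

The 1-center on a line is the midpoint of the two extreme points: leftmost at 7, rightmost at 31.
Optimal location = (7 + 31)/2 = 19; maximum distance = (31 − 7)/2 = 12.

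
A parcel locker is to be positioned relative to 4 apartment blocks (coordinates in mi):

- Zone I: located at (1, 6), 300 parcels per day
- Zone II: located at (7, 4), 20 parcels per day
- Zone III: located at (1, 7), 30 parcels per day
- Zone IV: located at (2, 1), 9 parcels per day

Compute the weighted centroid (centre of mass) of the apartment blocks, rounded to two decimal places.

(1.36, 5.85)

The minimiser of Σwᵢ‖p−pᵢ‖² is the weighted centroid p* = (Σwᵢpᵢ)/(Σwᵢ).
Σwᵢ = 359.
Σwᵢxᵢ = 300·1 + 20·7 + 30·1 + 9·2 = 488.
Σwᵢyᵢ = 300·6 + 20·4 + 30·7 + 9·1 = 2099.
x* = 488/359 = 1.36, y* = 2099/359 = 5.85.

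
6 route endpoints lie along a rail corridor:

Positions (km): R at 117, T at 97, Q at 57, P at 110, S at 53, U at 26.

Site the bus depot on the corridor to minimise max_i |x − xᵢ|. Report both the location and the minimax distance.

The 1-center on a line is the midpoint of the two extreme points: leftmost at 26, rightmost at 117.
Optimal location = (26 + 117)/2 = 71.5; maximum distance = (117 − 26)/2 = 45.5.

location 71.5, max distance 45.5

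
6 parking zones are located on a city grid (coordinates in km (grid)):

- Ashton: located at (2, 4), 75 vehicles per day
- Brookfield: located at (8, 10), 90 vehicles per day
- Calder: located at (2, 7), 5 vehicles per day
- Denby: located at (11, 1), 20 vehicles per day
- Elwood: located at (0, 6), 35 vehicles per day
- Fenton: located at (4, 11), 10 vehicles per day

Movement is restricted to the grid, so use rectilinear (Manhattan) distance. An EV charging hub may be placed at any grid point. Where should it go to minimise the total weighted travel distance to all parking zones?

Manhattan distance separates: Σwᵢ(|x−xᵢ|+|y−yᵢ|) = Σwᵢ|x−xᵢ| + Σwᵢ|y−yᵢ|, so x and y are optimised independently as 1-D weighted medians.
Total weight W = 235; half = 117.5.
x-coordinate, sorted with cumulative weight:
  x=0 (Elwood, w=35) cum 35
  x=2 (Ashton, w=75) cum 110
  x=2 (Calder, w=5) cum 115
  x=4 (Fenton, w=10) cum 125  ← median
  x=8 (Brookfield, w=90) cum 215
  x=11 (Denby, w=20) cum 235
⇒ x* = 4
y-coordinate, sorted with cumulative weight:
  y=1 (Denby, w=20) cum 20
  y=4 (Ashton, w=75) cum 95
  y=6 (Elwood, w=35) cum 130  ← median
  y=7 (Calder, w=5) cum 135
  y=10 (Brookfield, w=90) cum 225
  y=11 (Fenton, w=10) cum 235
⇒ y* = 6

(4, 6)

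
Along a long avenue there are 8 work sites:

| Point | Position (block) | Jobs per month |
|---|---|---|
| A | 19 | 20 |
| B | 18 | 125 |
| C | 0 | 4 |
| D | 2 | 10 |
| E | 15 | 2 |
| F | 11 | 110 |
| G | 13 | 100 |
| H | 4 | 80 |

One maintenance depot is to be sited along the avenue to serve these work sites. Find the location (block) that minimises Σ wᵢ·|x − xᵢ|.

For a sum of weighted absolute distances on a line, the optimum is the weighted median (not the mean). Total weight W = 451; half-weight = 225.5.
Sort by position and accumulate weight:
  block 0 (C, w=4) → cum 4
  block 2 (D, w=10) → cum 14
  block 4 (H, w=80) → cum 94
  block 11 (F, w=110) → cum 204
  block 13 (G, w=100) → cum 304  ≥ 225.5 → median here
  block 15 (E, w=2) → cum 306
  block 18 (B, w=125) → cum 431
  block 19 (A, w=20) → cum 451
Optimal location: block 13.

x = 13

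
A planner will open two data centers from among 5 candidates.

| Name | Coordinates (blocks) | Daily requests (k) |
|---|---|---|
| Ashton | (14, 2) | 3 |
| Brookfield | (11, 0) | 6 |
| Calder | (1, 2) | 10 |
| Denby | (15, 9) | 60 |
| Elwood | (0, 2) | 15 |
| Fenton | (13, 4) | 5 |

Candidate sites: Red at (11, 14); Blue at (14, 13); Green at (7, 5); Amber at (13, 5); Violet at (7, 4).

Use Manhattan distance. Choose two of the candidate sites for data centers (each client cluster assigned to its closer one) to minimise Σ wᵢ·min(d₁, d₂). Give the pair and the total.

Evaluate every pair (each demand assigned to the nearer of the two):
  {Blue, Violet}: total = 620
  {Amber, Violet}: total = 634
  {Blue, Green}: total = 659
  {Green, Amber}: total = 659
  {Blue, Amber}: total = 749
  {Red, Amber}: total = 809
  {Red, Violet}: total = 860
  {Red, Green}: total = 899
  {Red, Blue}: total = 1032
  {Green, Violet}: total = 1040
Best pair: {Blue, Violet} with total 620.

{Blue, Violet}, total 620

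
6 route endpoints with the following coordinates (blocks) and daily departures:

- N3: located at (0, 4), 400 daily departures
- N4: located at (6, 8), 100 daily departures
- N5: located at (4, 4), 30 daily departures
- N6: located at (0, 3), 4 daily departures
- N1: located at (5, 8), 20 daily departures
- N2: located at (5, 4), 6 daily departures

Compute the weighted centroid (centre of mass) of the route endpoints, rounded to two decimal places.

(1.52, 4.85)

The minimiser of Σwᵢ‖p−pᵢ‖² is the weighted centroid p* = (Σwᵢpᵢ)/(Σwᵢ).
Σwᵢ = 560.
Σwᵢxᵢ = 400·0 + 100·6 + 30·4 + 4·0 + 20·5 + 6·5 = 850.
Σwᵢyᵢ = 400·4 + 100·8 + 30·4 + 4·3 + 20·8 + 6·4 = 2716.
x* = 850/560 = 1.52, y* = 2716/560 = 4.85.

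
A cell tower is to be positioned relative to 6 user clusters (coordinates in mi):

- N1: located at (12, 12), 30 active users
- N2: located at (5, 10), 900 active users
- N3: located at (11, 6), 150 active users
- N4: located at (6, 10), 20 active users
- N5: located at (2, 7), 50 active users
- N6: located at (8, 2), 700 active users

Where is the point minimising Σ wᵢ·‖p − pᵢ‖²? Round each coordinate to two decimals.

(6.66, 6.60)

The minimiser of Σwᵢ‖p−pᵢ‖² is the weighted centroid p* = (Σwᵢpᵢ)/(Σwᵢ).
Σwᵢ = 1850.
Σwᵢxᵢ = 30·12 + 900·5 + 150·11 + 20·6 + 50·2 + 700·8 = 12330.
Σwᵢyᵢ = 30·12 + 900·10 + 150·6 + 20·10 + 50·7 + 700·2 = 12210.
x* = 12330/1850 = 6.66, y* = 12210/1850 = 6.60.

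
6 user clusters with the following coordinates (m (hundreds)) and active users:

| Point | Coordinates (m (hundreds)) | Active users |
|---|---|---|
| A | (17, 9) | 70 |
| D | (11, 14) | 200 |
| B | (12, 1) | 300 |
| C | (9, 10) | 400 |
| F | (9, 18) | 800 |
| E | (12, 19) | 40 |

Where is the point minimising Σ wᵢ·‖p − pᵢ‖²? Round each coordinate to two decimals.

(10.09, 12.65)

The minimiser of Σwᵢ‖p−pᵢ‖² is the weighted centroid p* = (Σwᵢpᵢ)/(Σwᵢ).
Σwᵢ = 1810.
Σwᵢxᵢ = 70·17 + 200·11 + 300·12 + 400·9 + 800·9 + 40·12 = 18270.
Σwᵢyᵢ = 70·9 + 200·14 + 300·1 + 400·10 + 800·18 + 40·19 = 22890.
x* = 18270/1810 = 10.09, y* = 22890/1810 = 12.65.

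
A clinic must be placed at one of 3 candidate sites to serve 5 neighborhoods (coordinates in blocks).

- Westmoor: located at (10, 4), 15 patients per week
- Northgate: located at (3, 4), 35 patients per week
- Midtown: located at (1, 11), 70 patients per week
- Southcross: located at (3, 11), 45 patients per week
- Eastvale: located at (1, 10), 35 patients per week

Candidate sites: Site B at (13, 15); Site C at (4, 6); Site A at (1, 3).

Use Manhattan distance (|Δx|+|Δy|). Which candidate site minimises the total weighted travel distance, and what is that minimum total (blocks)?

Site C, total 1300 blocks

Total weighted distance at each candidate:
  Site B (13, 15): total = 3290
  Site C (4, 6): total = 1300
  Site A (1, 3): total = 1510
Minimum is at Site C with total 1300 blocks.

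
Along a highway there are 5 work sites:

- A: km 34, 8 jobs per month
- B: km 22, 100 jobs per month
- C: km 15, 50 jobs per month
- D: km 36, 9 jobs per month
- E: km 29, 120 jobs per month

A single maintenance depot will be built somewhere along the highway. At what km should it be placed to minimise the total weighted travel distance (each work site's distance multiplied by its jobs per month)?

For a sum of weighted absolute distances on a line, the optimum is the weighted median (not the mean). Total weight W = 287; half-weight = 143.5.
Sort by position and accumulate weight:
  km 15 (C, w=50) → cum 50
  km 22 (B, w=100) → cum 150  ≥ 143.5 → median here
  km 29 (E, w=120) → cum 270
  km 34 (A, w=8) → cum 278
  km 36 (D, w=9) → cum 287
Optimal location: km 22.

x = 22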